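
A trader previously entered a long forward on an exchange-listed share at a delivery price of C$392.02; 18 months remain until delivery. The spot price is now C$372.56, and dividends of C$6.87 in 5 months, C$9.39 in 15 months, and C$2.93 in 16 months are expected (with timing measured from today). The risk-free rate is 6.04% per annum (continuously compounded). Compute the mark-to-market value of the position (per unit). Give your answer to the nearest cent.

PV(remaining dividends) I = 6.87·e^(−0.0604·5/12) + 9.39·e^(−0.0604·15/12) + 2.93·e^(−0.0604·16/12) = 18.1097
Current forward F = (S − I)·e^(rT) = (372.56 − 18.1097)·e^(0.0604·18/12) = 354.4503 × 1.094831 = 388.0632
Value (long) = (F − K)·e^(−rT) = (388.0632 − 392.02) × 0.913383 = -3.6141
Value = -C$3.61

-C$3.61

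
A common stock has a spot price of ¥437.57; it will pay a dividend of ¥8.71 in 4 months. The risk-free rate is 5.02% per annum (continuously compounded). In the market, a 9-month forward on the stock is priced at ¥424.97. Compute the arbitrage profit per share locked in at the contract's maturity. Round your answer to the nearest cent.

¥20.49 per share

PV(dividends) I = 8.71·e^(−0.0502·4/12) = 8.5655
Fair forward F* = (S − I)·e^(rT) = (437.57 − 8.5655)·e^0.037650 = 429.0045 × 1.038368 = 445.4645
Market ¥424.97 < fair 445.4645: forward underpriced → reverse cash-and-carry (short the stock, invest proceeds at r, pay the dividends, go long the forward).
Profit at T = |F_mkt − F*| = |424.97 − 445.4645| = ¥20.49 per share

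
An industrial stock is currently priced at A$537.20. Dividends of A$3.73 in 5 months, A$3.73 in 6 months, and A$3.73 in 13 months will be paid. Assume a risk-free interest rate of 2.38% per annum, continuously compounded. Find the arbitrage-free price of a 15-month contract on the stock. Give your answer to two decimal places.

A$542.08

PV(dividends) I = 3.73·e^(−0.0238·5/12) + 3.73·e^(−0.0238·6/12) + 3.73·e^(−0.0238·13/12)
I = 3.6932 + 3.6859 + 3.6351 = 11.0142
F = (S − I)·e^(rT) = (537.20 − 11.0142) · e^(0.0238·15/12)
= 526.1858 · e^0.029750 = 526.1858 × 1.030197 = A$542.08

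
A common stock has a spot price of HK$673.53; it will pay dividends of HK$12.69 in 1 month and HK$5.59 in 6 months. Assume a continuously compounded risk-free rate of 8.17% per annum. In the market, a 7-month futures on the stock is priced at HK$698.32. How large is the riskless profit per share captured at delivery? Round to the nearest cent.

HK$10.76 per share

PV(dividends) I = 12.69·e^(−0.0817·1/12) + 5.59·e^(−0.0817·6/12) = 17.9701
Fair futures F* = (S − I)·e^(rT) = (673.53 − 17.9701)·e^0.047658 = 655.5599 × 1.048812 = 687.5591
Market HK$698.32 > fair 687.5591: forward overpriced → cash-and-carry (borrow at r, buy the stock and collect the dividends, short the forward).
Profit at T = |F_mkt − F*| = |698.32 − 687.5591| = HK$10.76 per share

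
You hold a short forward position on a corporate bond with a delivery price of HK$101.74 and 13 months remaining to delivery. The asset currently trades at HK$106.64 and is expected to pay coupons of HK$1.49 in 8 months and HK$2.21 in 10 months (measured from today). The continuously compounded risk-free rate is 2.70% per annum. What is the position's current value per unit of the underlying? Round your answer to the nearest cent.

-HK$4.21

PV(remaining coupons) I = 1.49·e^(−0.0270·8/12) + 2.21·e^(−0.0270·10/12) = 3.6243
Current forward F = (S − I)·e^(rT) = (106.64 − 3.6243)·e^(0.0270·13/12) = 103.0157 × 1.029682 = 106.0734
Value (long) = (F − K)·e^(−rT) = (106.0734 − 101.74) × 0.971174 = 4.2085
Short position value = −(long value) = -HK$4.21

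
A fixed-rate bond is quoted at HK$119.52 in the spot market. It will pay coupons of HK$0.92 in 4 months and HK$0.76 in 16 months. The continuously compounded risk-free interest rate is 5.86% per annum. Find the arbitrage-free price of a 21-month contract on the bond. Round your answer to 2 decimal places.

PV(coupons) I = 0.92·e^(−0.0586·4/12) + 0.76·e^(−0.0586·16/12)
I = 0.9022 + 0.7029 = 1.6051
F = (S − I)·e^(rT) = (119.52 − 1.6051) · e^(0.0586·21/12)
= 117.9149 · e^0.102550 = 117.9149 × 1.107993 = HK$130.65

HK$130.65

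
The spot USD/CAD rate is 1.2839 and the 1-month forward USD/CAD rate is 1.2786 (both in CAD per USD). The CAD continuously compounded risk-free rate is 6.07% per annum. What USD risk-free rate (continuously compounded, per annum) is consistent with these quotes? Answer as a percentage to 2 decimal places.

11.03%

F = S·e^((r_CAD − r_USD)T) ⇒ r_USD = r_CAD − ln(F/S)/T
ln(1.2786/1.2839) = -0.004137; /(1/12) = -0.049644
r_USD = 0.0607 + 0.049644 = 0.110344
r_USD = 11.03%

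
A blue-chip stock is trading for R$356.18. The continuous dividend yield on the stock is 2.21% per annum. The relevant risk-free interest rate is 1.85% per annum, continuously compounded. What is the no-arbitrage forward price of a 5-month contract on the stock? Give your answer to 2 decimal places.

F = S·e^((r − q)T) = 356.18 · e^((0.0185 − 0.0221) × 5/12)
= 356.18 · e^-0.001500 = 356.18 × 0.998501
F = R$355.65

R$355.65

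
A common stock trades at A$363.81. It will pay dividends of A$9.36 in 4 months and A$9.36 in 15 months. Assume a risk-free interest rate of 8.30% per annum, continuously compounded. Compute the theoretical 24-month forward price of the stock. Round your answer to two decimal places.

PV(dividends) I = 9.36·e^(−0.0830·4/12) + 9.36·e^(−0.0830·15/12)
I = 9.1046 + 8.4376 = 17.5422
F = (S − I)·e^(rT) = (363.81 − 17.5422) · e^(0.0830·24/12)
= 346.2678 · e^0.166000 = 346.2678 × 1.180573 = A$408.79

A$408.79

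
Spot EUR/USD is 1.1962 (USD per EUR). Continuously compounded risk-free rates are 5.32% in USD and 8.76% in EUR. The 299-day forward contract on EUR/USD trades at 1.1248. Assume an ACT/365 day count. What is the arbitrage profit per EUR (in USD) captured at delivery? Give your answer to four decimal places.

0.0382 per EUR (in USD)

Fair forward: F* = S·e^(carry·T), with carry = (r_USD − r_EUR) = 0.0532 − 0.0876 = -0.0344
F* = 1.1962 · e^(-0.0344 × 299/365) = 1.1962 · e^-0.028180 = 1.1962 × 0.972213 = 1.1630
Market 1.1248 < fair 1.1630: forward underpriced → reverse cash-and-carry (short spot, go long the forward).
At maturity, profit = |F_mkt − F*| = |1.1248 − 1.1630| = 0.0382 per EUR (in USD)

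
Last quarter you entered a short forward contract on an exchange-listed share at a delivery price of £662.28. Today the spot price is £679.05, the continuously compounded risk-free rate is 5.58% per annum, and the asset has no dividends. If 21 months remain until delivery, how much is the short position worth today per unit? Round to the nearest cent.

Current fair forward for the remaining 21 months: F = S·e^(r·T), r = 0.0558
F = 679.05 · e^(0.0558 × 21/12) = 679.05 × 1.102577 = 748.7049
Value of long forward = (F − K)·e^(−rT) = (748.7049 − 662.28) · e^(−0.0558·21/12)
= 86.4249 × 0.906966 = 78.38
Short position value = −(long value) = -£78.38

-£78.38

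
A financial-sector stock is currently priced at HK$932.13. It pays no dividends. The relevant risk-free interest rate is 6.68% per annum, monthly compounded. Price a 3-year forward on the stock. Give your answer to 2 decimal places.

HK$1,138.33

F = S · (1+r/12)^(12T)
= 932.13 × 1.221213
F = HK$1,138.33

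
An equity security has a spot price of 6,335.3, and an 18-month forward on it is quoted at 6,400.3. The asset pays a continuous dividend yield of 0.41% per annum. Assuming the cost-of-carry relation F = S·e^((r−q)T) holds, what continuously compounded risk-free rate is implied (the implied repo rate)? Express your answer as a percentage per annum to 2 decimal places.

From F = S·e^((r−q)T): (r − q) = ln(F/S)/T
ln(6400.3/6335.3) = ln(1.010260) = 0.010208
(r − q) = 0.010208 / (18/12) = 0.006805
r = ln(F/S)/T + q = 0.006805 + 0.0041 = 0.010905
r = 1.09%

1.09%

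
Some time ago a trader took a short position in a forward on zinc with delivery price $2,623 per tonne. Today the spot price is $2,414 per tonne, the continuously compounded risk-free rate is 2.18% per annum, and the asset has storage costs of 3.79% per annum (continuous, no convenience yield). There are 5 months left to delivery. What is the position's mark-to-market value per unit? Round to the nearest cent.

$146.86 per tonne

Current fair forward for the remaining 5 months: F = S·e^((r + u)·T), (r + u) = 0.0218 + 0.0379 = 0.0597
F = 2414 · e^(0.0597 × 5/12) = 2414 × 1.02518696 = 2474.8013
Value of long forward = (F − K)·e^(−rT) = (2474.8013 − 2623) · e^(−0.0218·5/12)
= -148.1987 × 0.99095780 = -146.86
Short position value = −(long value) = $146.86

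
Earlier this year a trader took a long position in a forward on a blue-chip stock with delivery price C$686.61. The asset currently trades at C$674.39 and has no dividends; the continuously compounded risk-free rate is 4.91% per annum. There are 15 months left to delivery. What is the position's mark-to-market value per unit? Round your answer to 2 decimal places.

Current fair forward for the remaining 15 months: F = S·e^(r·T), r = 0.0491
F = 674.39 · e^(0.0491 × 15/12) = 674.39 × 1.063298 = 717.0775
Value of long forward = (F − K)·e^(−rT) = (717.0775 − 686.61) · e^(−0.0491·15/12)
= 30.4675 × 0.940470 = 28.65

C$28.65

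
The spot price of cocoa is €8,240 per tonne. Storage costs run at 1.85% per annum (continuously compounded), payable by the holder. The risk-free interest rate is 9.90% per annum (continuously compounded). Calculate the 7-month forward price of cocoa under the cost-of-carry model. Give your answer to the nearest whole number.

€8,825 per tonne

Net carry = r + u − y = 0.0990 + 0.0185 − 0.0000 = 0.1175
F = S·e^((r+u−y)T) = 8240 · e^(0.1175 × 7/12) = 8240 · e^0.068542
= 8240 × 1.070946 = €8,825 per tonne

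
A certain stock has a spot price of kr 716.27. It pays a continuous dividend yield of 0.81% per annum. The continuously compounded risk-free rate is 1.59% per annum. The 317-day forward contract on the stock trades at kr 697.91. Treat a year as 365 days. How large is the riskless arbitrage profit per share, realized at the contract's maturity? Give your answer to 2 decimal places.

kr 23.23 per share

Fair forward: F* = S·e^(carry·T), with carry = (r − q) = 0.0159 − 0.0081 = 0.0078
F* = 716.27 · e^(0.0078 × 317/365) = 716.27 · e^0.006774 = 716.27 × 1.006797 = kr 721.1385
Market kr 697.91 < fair kr 721.1385: forward underpriced → reverse cash-and-carry (short spot, go long the forward).
At maturity, profit = |F_mkt − F*| = |697.91 − 721.1385| = kr 23.23 per share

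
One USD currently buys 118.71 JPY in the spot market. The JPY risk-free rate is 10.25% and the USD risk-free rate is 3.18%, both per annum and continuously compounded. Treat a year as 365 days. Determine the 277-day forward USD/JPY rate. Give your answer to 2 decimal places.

F = S·e^((r_JPY − r_USD)T) = 118.71 · e^((0.1025 − 0.0318) × 277/365)
= 118.71 · e^0.053655 = 118.71 × 1.055121
F = 125.25 JPY per USD

125.25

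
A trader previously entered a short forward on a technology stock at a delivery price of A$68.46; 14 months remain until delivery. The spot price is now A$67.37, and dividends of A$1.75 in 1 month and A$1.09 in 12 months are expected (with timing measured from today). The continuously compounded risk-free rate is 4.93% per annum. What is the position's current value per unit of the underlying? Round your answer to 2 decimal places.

A$0.04

PV(remaining dividends) I = 1.75·e^(−0.0493·1/12) + 1.09·e^(−0.0493·12/12) = 2.7804
Current forward F = (S − I)·e^(rT) = (67.37 − 2.7804)·e^(0.0493·14/12) = 64.5896 × 1.059203 = 68.4135
Value (long) = (F − K)·e^(−rT) = (68.4135 − 68.46) × 0.944106 = -0.0439
Short position value = −(long value) = A$0.04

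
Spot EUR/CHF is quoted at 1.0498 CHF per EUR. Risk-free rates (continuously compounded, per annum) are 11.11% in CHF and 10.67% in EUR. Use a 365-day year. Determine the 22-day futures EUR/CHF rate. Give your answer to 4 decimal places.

F = S·e^((r_CHF − r_EUR)T) = 1.0498 · e^((0.1111 − 0.1067) × 22/365)
= 1.0498 · e^0.000265 = 1.0498 × 1.000265
F = 1.0501 CHF per EUR

1.0501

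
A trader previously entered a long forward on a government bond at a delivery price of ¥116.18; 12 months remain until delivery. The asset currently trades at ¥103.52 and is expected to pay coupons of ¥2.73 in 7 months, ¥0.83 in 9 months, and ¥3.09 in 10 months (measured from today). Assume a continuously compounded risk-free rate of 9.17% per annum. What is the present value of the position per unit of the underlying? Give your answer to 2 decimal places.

PV(remaining coupons) I = 2.73·e^(−0.0917·7/12) + 0.83·e^(−0.0917·9/12) + 3.09·e^(−0.0917·10/12) = 6.2253
Current forward F = (S − I)·e^(rT) = (103.52 − 6.2253)·e^(0.0917·12/12) = 97.2947 × 1.096036 = 106.6385
Value (long) = (F − K)·e^(−rT) = (106.6385 − 116.18) × 0.912379 = -8.7055
Value = -¥8.71

-¥8.71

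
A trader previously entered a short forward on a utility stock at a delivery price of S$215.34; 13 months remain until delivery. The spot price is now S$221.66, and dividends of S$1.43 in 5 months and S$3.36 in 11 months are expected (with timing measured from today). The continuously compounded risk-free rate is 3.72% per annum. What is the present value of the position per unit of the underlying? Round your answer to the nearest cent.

-S$10.17

PV(remaining dividends) I = 1.43·e^(−0.0372·5/12) + 3.36·e^(−0.0372·11/12) = 4.6554
Current forward F = (S − I)·e^(rT) = (221.66 − 4.6554)·e^(0.0372·13/12) = 217.0046 × 1.041123 = 225.9285
Value (long) = (F − K)·e^(−rT) = (225.9285 − 215.34) × 0.960501 = 10.1703
Short position value = −(long value) = -S$10.17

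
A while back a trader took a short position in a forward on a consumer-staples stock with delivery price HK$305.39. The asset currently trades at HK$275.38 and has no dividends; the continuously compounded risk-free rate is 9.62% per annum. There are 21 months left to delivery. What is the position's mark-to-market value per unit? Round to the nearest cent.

-HK$17.31

Current fair forward for the remaining 21 months: F = S·e^(r·T), r = 0.0962
F = 275.38 · e^(0.0962 × 21/12) = 275.38 × 1.183351 = 325.8712
Value of long forward = (F − K)·e^(−rT) = (325.8712 − 305.39) · e^(−0.0962·21/12)
= 20.4812 × 0.845058 = 17.31
Short position value = −(long value) = -HK$17.31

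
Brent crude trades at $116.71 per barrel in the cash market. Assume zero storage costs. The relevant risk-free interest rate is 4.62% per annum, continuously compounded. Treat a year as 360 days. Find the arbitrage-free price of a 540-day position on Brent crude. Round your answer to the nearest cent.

F = S·e^(rT) = 116.71 · e^(0.0462 × 540/360) = 116.71 · e^0.069300
= 116.71 × 1.071758 = $125.08 per barrel

$125.08 per barrel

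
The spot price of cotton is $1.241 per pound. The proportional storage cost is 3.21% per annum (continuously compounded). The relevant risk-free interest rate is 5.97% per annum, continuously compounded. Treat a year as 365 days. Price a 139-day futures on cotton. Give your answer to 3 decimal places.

Net carry = r + u − y = 0.0597 + 0.0321 − 0.0000 = 0.0918
F = S·e^((r+u−y)T) = 1.241 · e^(0.0918 × 139/365) = 1.241 · e^0.034959
= 1.241 × 1.035577 = $1.285 per pound

$1.285 per pound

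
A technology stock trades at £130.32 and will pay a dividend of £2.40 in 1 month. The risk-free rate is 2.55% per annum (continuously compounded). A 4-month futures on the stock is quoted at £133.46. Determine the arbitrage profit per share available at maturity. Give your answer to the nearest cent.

£4.44 per share

PV(dividends) I = 2.40·e^(−0.0255·1/12) = 2.3949
Fair futures F* = (S − I)·e^(rT) = (130.32 − 2.3949)·e^0.008500 = 127.9251 × 1.008536 = 129.0171
Market £133.46 > fair 129.0171: forward overpriced → cash-and-carry (borrow at r, buy the stock and collect the dividends, short the forward).
Profit at T = |F_mkt − F*| = |133.46 − 129.0171| = £4.44 per share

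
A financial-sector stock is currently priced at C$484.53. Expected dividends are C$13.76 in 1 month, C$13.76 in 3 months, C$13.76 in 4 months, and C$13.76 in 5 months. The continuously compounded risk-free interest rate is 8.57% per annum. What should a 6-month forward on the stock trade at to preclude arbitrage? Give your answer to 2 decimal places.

PV(dividends) I = 13.76·e^(−0.0857·1/12) + 13.76·e^(−0.0857·3/12) + 13.76·e^(−0.0857·4/12) + 13.76·e^(−0.0857·5/12)
I = 13.6621 + 13.4683 + 13.3725 + 13.2773 = 53.7802
F = (S − I)·e^(rT) = (484.53 − 53.7802) · e^(0.0857·6/12)
= 430.7498 · e^0.042850 = 430.7498 × 1.043781 = C$449.61

C$449.61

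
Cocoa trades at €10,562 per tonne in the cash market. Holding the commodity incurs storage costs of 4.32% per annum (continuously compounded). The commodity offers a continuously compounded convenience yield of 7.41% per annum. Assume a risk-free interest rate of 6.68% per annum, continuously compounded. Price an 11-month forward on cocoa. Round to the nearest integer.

€10,915 per tonne

Net carry = r + u − y = 0.0668 + 0.0432 − 0.0741 = 0.0359
F = S·e^((r+u−y)T) = 10562 · e^(0.0359 × 11/12) = 10562 · e^0.032908
= 10562 × 1.033455 = €10,915 per tonne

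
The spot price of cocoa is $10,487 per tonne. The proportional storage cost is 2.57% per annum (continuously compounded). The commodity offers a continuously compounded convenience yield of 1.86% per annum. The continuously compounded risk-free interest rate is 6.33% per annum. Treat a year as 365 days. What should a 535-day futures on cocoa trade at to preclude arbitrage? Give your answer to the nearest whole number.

$11,627 per tonne

Net carry = r + u − y = 0.0633 + 0.0257 − 0.0186 = 0.0704
F = S·e^((r+u−y)T) = 10487 · e^(0.0704 × 535/365) = 10487 · e^0.103189
= 10487 × 1.108701 = $11,627 per tonne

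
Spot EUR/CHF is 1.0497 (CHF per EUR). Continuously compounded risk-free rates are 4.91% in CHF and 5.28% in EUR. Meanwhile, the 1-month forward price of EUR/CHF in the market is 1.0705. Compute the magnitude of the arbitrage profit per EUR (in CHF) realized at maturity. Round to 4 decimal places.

Fair forward: F* = S·e^(carry·T), with carry = (r_CHF − r_EUR) = 0.0491 − 0.0528 = -0.0037
F* = 1.0497 · e^(-0.0037 × 1/12) = 1.0497 · e^-0.000308 = 1.0497 × 0.999692 = 1.0494
Market 1.0705 > fair 1.0494: forward overpriced → cash-and-carry (buy spot, short the forward).
At maturity, profit = |F_mkt − F*| = |1.0705 − 1.0494| = 0.0211 per EUR (in CHF)

0.0211 per EUR (in CHF)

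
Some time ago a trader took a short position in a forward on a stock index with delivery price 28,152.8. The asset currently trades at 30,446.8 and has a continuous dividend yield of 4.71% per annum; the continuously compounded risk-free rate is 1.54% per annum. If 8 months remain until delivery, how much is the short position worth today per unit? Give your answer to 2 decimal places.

-1640.38

Current fair forward for the remaining 8 months: F = S·e^((r − q)·T), (r − q) = 0.0154 − 0.0471 = -0.0317
F = 30446.8 · e^(-0.0317 × 8/12) = 30446.8 × 0.97908841 = 29810.1090
Value of long forward = (F − K)·e^(−rT) = (29810.1090 − 28152.8) · e^(−0.0154·8/12)
= 1657.3090 × 0.98978586 = 1640.38
Short position value = −(long value) = -1640.38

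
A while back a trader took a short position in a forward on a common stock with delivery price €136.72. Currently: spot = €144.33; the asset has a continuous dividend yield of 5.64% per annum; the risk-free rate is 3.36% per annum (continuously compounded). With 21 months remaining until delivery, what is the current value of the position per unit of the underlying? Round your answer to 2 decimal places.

Current fair forward for the remaining 21 months: F = S·e^((r − q)·T), (r − q) = 0.0336 − 0.0564 = -0.0228
F = 144.33 · e^(-0.0228 × 21/12) = 144.33 × 0.960886 = 138.6847
Value of long forward = (F − K)·e^(−rT) = (138.6847 − 136.72) · e^(−0.0336·21/12)
= 1.9647 × 0.942895 = 1.85
Short position value = −(long value) = -€1.85

-€1.85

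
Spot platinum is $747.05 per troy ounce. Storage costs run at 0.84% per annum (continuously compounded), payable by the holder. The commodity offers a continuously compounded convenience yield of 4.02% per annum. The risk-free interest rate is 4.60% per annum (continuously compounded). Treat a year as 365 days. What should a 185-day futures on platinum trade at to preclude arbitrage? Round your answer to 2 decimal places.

Net carry = r + u − y = 0.0460 + 0.0084 − 0.0402 = 0.0142
F = S·e^((r+u−y)T) = 747.05 · e^(0.0142 × 185/365) = 747.05 · e^0.007197
= 747.05 × 1.007223 = $752.45 per troy ounce

$752.45 per troy ounce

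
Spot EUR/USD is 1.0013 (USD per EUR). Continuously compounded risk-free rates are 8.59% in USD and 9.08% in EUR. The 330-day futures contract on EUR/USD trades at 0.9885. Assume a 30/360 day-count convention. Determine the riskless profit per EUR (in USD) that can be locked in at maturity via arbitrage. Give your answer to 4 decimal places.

0.0083 per EUR (in USD)

Fair futures: F* = S·e^(carry·T), with carry = (r_USD − r_EUR) = 0.0859 − 0.0908 = -0.0049
F* = 1.0013 · e^(-0.0049 × 330/360) = 1.0013 · e^-0.004492 = 1.0013 × 0.995518 = 0.9968
Market 0.9885 < fair 0.9968: forward underpriced → reverse cash-and-carry (short spot, go long the forward).
At maturity, profit = |F_mkt − F*| = |0.9885 − 0.9968| = 0.0083 per EUR (in USD)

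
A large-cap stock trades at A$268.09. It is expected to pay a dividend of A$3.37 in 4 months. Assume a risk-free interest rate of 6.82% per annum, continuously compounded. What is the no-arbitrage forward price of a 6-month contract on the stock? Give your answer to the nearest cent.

A$273.98

PV(dividends) I = 3.37·e^(−0.0682·4/12)
I = 3.2943
F = (S − I)·e^(rT) = (268.09 − 3.2943) · e^(0.0682·6/12)
= 264.7957 · e^0.034100 = 264.7957 × 1.034688 = A$273.98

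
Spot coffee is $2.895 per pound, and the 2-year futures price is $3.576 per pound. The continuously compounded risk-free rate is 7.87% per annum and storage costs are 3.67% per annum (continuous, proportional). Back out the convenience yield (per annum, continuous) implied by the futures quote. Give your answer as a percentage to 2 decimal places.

0.98%

F = S·e^((r+u−y)T) ⇒ (r+u−y) = ln(F/S)/T
ln(3.576/2.895) = 0.211260; /T ⇒ 0.105630
y = r + u − ln(F/S)/T = 0.0787 + 0.0367 − 0.105630 = 0.009770
y = 0.98%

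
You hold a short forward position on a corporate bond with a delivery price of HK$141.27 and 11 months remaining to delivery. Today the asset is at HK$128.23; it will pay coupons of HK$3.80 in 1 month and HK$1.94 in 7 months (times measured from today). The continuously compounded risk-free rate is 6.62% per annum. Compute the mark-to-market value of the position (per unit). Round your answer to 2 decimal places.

PV(remaining coupons) I = 3.80·e^(−0.0662·1/12) + 1.94·e^(−0.0662·7/12) = 5.6456
Current forward F = (S − I)·e^(rT) = (128.23 − 5.6456)·e^(0.0662·11/12) = 122.5844 × 1.062562 = 130.2535
Value (long) = (F − K)·e^(−rT) = (130.2535 − 141.27) × 0.941121 = -10.3679
Short position value = −(long value) = HK$10.37

HK$10.37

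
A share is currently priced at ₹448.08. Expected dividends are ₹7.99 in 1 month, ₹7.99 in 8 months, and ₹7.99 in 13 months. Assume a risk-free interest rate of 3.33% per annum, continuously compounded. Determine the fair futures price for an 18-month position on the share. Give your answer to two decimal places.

PV(dividends) I = 7.99·e^(−0.0333·1/12) + 7.99·e^(−0.0333·8/12) + 7.99·e^(−0.0333·13/12)
I = 7.9679 + 7.8146 + 7.7069 = 23.4894
F = (S − I)·e^(rT) = (448.08 − 23.4894) · e^(0.0333·18/12)
= 424.5906 · e^0.049950 = 424.5906 × 1.051219 = ₹446.34

₹446.34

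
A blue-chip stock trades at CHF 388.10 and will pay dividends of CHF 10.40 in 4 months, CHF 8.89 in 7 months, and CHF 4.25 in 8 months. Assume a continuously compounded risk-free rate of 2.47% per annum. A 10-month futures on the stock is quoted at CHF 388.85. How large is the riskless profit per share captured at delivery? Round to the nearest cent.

CHF 16.42 per share

PV(dividends) I = 10.40·e^(−0.0247·4/12) + 8.89·e^(−0.0247·7/12) + 4.25·e^(−0.0247·8/12) = 23.2581
Fair futures F* = (S − I)·e^(rT) = (388.10 − 23.2581)·e^0.020583 = 364.8419 × 1.020796 = 372.4292
Market CHF 388.85 > fair 372.4292: forward overpriced → cash-and-carry (borrow at r, buy the stock and collect the dividends, short the forward).
Profit at T = |F_mkt − F*| = |388.85 − 372.4292| = CHF 16.42 per share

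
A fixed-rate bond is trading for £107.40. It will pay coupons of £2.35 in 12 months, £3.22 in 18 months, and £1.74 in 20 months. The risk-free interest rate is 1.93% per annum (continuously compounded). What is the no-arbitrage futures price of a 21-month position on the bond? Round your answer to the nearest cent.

PV(coupons) I = 2.35·e^(−0.0193·12/12) + 3.22·e^(−0.0193·18/12) + 1.74·e^(−0.0193·20/12)
I = 2.3051 + 3.1281 + 1.6849 = 7.1181
F = (S − I)·e^(rT) = (107.40 − 7.1181) · e^(0.0193·21/12)
= 100.2819 · e^0.033775 = 100.2819 × 1.034352 = £103.73

£103.73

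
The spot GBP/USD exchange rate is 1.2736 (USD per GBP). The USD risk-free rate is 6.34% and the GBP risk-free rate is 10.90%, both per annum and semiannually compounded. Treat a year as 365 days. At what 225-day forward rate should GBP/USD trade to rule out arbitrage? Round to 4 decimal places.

1.2397

By covered interest parity, F = S · (1+r_USD/2)^(2T) / (1+r_GBP/2)^(2T)
= 1.2736 × 1.039225 / 1.067612 = 1.2736 × 0.973411
F = 1.2397 USD per GBP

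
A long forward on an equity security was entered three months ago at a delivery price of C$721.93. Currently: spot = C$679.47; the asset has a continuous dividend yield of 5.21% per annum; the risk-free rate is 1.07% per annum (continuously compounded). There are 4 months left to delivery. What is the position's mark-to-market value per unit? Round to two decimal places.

-C$51.59

Current fair forward for the remaining 4 months: F = S·e^((r − q)·T), (r − q) = 0.0107 − 0.0521 = -0.0414
F = 679.47 · e^(-0.0414 × 4/12) = 679.47 × 0.986295 = 670.1579
Value of long forward = (F − K)·e^(−rT) = (670.1579 − 721.93) · e^(−0.0107·4/12)
= -51.7721 × 0.996440 = -51.59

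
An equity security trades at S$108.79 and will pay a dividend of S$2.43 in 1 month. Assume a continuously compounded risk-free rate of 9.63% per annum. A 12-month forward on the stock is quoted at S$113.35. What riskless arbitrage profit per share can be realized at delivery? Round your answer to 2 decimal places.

S$3.78 per share

PV(dividends) I = 2.43·e^(−0.0963·1/12) = 2.4106
Fair forward F* = (S − I)·e^(rT) = (108.79 − 2.4106)·e^0.096300 = 106.3794 × 1.101089 = 117.1332
Market S$113.35 < fair 117.1332: forward underpriced → reverse cash-and-carry (short the stock, invest proceeds at r, pay the dividends, go long the forward).
Profit at T = |F_mkt − F*| = |113.35 − 117.1332| = S$3.78 per share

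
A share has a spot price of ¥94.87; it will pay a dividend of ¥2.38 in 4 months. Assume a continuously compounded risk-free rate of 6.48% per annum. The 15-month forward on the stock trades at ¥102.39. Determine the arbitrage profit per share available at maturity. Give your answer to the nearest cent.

¥2.04 per share

PV(dividends) I = 2.38·e^(−0.0648·4/12) = 2.3291
Fair forward F* = (S − I)·e^(rT) = (94.87 − 2.3291)·e^0.081000 = 92.5409 × 1.084371 = 100.3487
Market ¥102.39 > fair 100.3487: forward overpriced → cash-and-carry (borrow at r, buy the stock and collect the dividends, short the forward).
Profit at T = |F_mkt − F*| = |102.39 − 100.3487| = ¥2.04 per share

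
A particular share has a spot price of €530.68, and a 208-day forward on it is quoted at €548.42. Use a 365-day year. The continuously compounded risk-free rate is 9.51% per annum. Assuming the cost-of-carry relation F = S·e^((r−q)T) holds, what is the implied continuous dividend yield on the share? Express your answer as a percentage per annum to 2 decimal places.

From F = S·e^((r−q)T): (r − q) = ln(F/S)/T
ln(548.42/530.68) = ln(1.033429) = 0.032882
(r − q) = 0.032882 / (208/365) = 0.057702
q = r − ln(F/S)/T = 0.0951 − 0.057702 = 0.037398
q = 3.74%

3.74%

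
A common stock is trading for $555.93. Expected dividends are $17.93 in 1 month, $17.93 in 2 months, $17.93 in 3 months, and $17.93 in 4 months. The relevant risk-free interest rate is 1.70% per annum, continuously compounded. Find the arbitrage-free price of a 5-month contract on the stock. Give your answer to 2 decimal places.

PV(dividends) I = 17.93·e^(−0.0170·1/12) + 17.93·e^(−0.0170·2/12) + 17.93·e^(−0.0170·3/12) + 17.93·e^(−0.0170·4/12)
I = 17.9046 + 17.8793 + 17.8540 + 17.8287 = 71.4666
F = (S − I)·e^(rT) = (555.93 − 71.4666) · e^(0.0170·5/12)
= 484.4634 · e^0.007083 = 484.4634 × 1.007108 = $487.91

$487.91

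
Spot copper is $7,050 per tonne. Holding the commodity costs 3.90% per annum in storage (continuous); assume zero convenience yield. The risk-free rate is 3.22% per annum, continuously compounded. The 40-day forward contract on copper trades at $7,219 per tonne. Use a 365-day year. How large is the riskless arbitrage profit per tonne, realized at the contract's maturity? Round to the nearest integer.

Fair forward: F* = S·e^(carry·T), with carry = (r + u) = 0.0322 + 0.0390 = 0.0712
F* = 7050 · e^(0.0712 × 40/365) = 7050 · e^0.007803 = 7050 × 1.007834 = $7105.2297
Market $7219 > fair $7105.2297: forward overpriced → cash-and-carry (buy spot, short the forward).
At maturity, profit = |F_mkt − F*| = |7219 − 7105.2297| = $114 per tonne

$114 per tonne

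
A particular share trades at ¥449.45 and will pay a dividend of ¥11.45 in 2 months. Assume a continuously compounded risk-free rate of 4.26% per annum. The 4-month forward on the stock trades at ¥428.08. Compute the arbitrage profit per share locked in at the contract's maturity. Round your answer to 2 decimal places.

PV(dividends) I = 11.45·e^(−0.0426·2/12) = 11.3690
Fair forward F* = (S − I)·e^(rT) = (449.45 − 11.3690)·e^0.014200 = 438.0810 × 1.014301 = 444.3460
Market ¥428.08 < fair 444.3460: forward underpriced → reverse cash-and-carry (short the stock, invest proceeds at r, pay the dividends, go long the forward).
Profit at T = |F_mkt − F*| = |428.08 − 444.3460| = ¥16.27 per share

¥16.27 per share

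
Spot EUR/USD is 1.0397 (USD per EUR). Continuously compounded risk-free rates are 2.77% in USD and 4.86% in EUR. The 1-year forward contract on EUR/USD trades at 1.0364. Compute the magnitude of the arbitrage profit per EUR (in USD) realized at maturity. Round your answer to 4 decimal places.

Fair forward: F* = S·e^(carry·T), with carry = (r_USD − r_EUR) = 0.0277 − 0.0486 = -0.0209
F* = 1.0397 · e^(-0.0209 × 1) = 1.0397 · e^-0.020900 = 1.0397 × 0.979317 = 1.0182
Market 1.0364 > fair 1.0182: forward overpriced → cash-and-carry (buy spot, short the forward).
At maturity, profit = |F_mkt − F*| = |1.0364 − 1.0182| = 0.0182 per EUR (in USD)

0.0182 per EUR (in USD)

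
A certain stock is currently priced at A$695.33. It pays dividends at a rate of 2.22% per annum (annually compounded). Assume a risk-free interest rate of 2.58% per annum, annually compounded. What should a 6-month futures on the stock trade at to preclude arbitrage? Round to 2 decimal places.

A$696.55

F = S · (1+r)^T / (1+q)^T
= 695.33 × 1.012818 / 1.011039 = 695.33 × 1.001760
F = A$696.55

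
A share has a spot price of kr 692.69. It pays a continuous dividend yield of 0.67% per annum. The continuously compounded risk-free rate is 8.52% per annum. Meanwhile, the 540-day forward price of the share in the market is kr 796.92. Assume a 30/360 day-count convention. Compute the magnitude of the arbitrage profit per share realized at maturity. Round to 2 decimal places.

Fair forward: F* = S·e^(carry·T), with carry = (r − q) = 0.0852 − 0.0067 = 0.0785
F* = 692.69 · e^(0.0785 × 540/360) = 692.69 · e^0.117750 = 692.69 × 1.124963 = kr 779.2506
Market kr 796.92 > fair kr 779.2506: forward overpriced → cash-and-carry (buy spot, short the forward).
At maturity, profit = |F_mkt − F*| = |796.92 − 779.2506| = kr 17.67 per share

kr 17.67 per share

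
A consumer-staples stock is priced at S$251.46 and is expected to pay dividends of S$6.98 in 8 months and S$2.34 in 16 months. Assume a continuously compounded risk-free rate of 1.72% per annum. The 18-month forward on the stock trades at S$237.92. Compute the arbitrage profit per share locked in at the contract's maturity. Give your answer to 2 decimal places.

S$10.68 per share

PV(dividends) I = 6.98·e^(−0.0172·8/12) + 2.34·e^(−0.0172·16/12) = 9.1874
Fair forward F* = (S − I)·e^(rT) = (251.46 − 9.1874)·e^0.025800 = 242.2726 × 1.026136 = 248.6046
Market S$237.92 < fair 248.6046: forward underpriced → reverse cash-and-carry (short the stock, invest proceeds at r, pay the dividends, go long the forward).
Profit at T = |F_mkt − F*| = |237.92 − 248.6046| = S$10.68 per share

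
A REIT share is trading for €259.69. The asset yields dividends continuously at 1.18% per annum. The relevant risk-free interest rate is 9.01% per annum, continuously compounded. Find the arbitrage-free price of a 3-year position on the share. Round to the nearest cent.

€328.45

F = S·e^((r − q)T) = 259.69 · e^((0.0901 − 0.0118) × 3)
= 259.69 · e^0.234900 = 259.69 × 1.264782
F = €328.45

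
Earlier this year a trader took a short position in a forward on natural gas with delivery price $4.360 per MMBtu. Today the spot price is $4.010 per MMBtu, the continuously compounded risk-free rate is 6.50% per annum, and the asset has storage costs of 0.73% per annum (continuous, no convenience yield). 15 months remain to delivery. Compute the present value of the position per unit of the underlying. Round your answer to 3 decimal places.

-$0.027 per MMBtu

Current fair forward for the remaining 15 months: F = S·e^((r + u)·T), (r + u) = 0.0650 + 0.0073 = 0.0723
F = 4.010 · e^(0.0723 × 15/12) = 4.010 × 1.094585 = 4.3893
Value of long forward = (F − K)·e^(−rT) = (4.3893 − 4.360) · e^(−0.0650·15/12)
= 0.0293 × 0.921963 = 0.027
Short position value = −(long value) = -$0.027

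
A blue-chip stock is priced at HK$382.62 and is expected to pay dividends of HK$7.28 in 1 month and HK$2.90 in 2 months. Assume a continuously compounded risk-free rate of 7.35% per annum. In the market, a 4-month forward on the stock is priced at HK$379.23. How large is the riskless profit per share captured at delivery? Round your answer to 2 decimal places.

HK$2.53 per share

PV(dividends) I = 7.28·e^(−0.0735·1/12) + 2.90·e^(−0.0735·2/12) = 10.1002
Fair forward F* = (S − I)·e^(rT) = (382.62 − 10.1002)·e^0.024500 = 372.5198 × 1.024803 = 381.7594
Market HK$379.23 < fair 381.7594: forward underpriced → reverse cash-and-carry (short the stock, invest proceeds at r, pay the dividends, go long the forward).
Profit at T = |F_mkt − F*| = |379.23 − 381.7594| = HK$2.53 per share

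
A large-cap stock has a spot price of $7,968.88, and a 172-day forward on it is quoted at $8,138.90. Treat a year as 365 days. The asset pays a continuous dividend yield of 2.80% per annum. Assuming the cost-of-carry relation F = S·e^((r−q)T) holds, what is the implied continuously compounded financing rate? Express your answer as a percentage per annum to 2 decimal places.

7.28%

From F = S·e^((r−q)T): (r − q) = ln(F/S)/T
ln(8138.90/7968.88) = ln(1.021335) = 0.021111
(r − q) = 0.021111 / (172/365) = 0.044800
r = ln(F/S)/T + q = 0.044800 + 0.0280 = 0.072800
r = 7.28%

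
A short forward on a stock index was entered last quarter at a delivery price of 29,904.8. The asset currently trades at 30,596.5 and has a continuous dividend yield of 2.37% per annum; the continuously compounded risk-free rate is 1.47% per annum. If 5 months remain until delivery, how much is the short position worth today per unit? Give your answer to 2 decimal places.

-573.65

Current fair forward for the remaining 5 months: F = S·e^((r − q)·T), (r − q) = 0.0147 − 0.0237 = -0.0090
F = 30596.5 · e^(-0.0090 × 5/12) = 30596.5 × 0.99625702 = 30481.9779
Value of long forward = (F − K)·e^(−rT) = (30481.9779 − 29904.8) · e^(−0.0147·5/12)
= 577.1779 × 0.99389372 = 573.65
Short position value = −(long value) = -573.65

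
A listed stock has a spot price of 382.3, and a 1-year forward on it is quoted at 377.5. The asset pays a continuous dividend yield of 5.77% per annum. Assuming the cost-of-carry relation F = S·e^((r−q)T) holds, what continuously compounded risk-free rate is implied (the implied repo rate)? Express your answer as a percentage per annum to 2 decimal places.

4.51%

From F = S·e^((r−q)T): (r − q) = ln(F/S)/T
ln(377.5/382.3) = ln(0.987444) = -0.012635
(r − q) = -0.012635 / (1) = -0.012635
r = ln(F/S)/T + q = -0.012635 + 0.0577 = 0.045065
r = 4.51%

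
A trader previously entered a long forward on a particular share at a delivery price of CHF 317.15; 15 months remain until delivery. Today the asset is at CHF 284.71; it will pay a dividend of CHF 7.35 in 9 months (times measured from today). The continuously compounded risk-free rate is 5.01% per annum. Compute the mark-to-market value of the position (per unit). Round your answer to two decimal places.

PV(remaining dividends) I = 7.35·e^(−0.0501·9/12) = 7.0789
Current forward F = (S − I)·e^(rT) = (284.71 − 7.0789)·e^(0.0501·15/12) = 277.6311 × 1.064628 = 295.5738
Value (long) = (F − K)·e^(−rT) = (295.5738 − 317.15) × 0.939296 = -20.2664
Value = -CHF 20.27

-CHF 20.27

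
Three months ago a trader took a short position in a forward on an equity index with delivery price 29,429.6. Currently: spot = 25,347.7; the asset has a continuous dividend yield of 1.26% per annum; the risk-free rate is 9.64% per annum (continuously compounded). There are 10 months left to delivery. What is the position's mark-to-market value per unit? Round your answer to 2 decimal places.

2074.95

Current fair forward for the remaining 10 months: F = S·e^((r − q)·T), (r − q) = 0.0964 − 0.0126 = 0.0838
F = 25347.7 · e^(0.0838 × 10/12) = 25347.7 × 1.07232944 = 27181.0849
Value of long forward = (F − K)·e^(−rT) = (27181.0849 − 29429.6) · e^(−0.0964·10/12)
= -2248.5151 × 0.92280869 = -2074.95
Short position value = −(long value) = 2074.95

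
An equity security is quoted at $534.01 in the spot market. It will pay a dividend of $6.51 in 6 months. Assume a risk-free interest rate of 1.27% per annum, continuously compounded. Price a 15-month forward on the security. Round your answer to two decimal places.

PV(dividends) I = 6.51·e^(−0.0127·6/12)
I = 6.4688
F = (S − I)·e^(rT) = (534.01 − 6.4688) · e^(0.0127·15/12)
= 527.5412 · e^0.015875 = 527.5412 × 1.016002 = $535.98

$535.98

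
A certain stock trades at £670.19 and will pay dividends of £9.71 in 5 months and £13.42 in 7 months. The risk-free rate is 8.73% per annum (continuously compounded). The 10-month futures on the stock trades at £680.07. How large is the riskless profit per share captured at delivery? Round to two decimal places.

£16.91 per share

PV(dividends) I = 9.71·e^(−0.0873·5/12) + 13.42·e^(−0.0873·7/12) = 22.1168
Fair futures F* = (S − I)·e^(rT) = (670.19 − 22.1168)·e^0.072750 = 648.0732 × 1.075462 = 696.9781
Market £680.07 < fair 696.9781: forward underpriced → reverse cash-and-carry (short the stock, invest proceeds at r, pay the dividends, go long the forward).
Profit at T = |F_mkt − F*| = |680.07 − 696.9781| = £16.91 per share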